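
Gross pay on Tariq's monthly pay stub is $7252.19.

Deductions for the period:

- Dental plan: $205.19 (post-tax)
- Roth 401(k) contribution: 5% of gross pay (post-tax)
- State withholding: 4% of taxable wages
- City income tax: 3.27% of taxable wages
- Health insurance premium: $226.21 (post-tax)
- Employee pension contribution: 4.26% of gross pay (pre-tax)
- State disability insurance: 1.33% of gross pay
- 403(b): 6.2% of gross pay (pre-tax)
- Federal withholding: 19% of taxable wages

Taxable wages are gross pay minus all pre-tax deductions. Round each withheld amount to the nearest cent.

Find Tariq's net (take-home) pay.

403(b): $7252.19 × 0.062 = $449.64
Employee pension contribution: $7252.19 × 0.0426 = $308.94
Pre-tax total = $449.64 + $308.94 = $758.58
Taxable wages = $7252.19 − $758.58 = $6493.61
City income tax: $6493.61 × 0.0327 = $212.34
Federal withholding: $6493.61 × 0.19 = $1233.79
State withholding: $6493.61 × 0.04 = $259.74
State disability insurance: $7252.19 × 0.0133 = $96.45
Roth 401(k) contribution: $7252.19 × 0.05 = $362.61
Health insurance premium: $226.21
Dental plan: $205.19
Total deductions = $449.64 + $308.94 + $212.34 + $1233.79 + $259.74 + $96.45 + $362.61 + $226.21 + $205.19 = $3354.91
Net pay = $7252.19 − $3354.91 = $3897.28

$3897.28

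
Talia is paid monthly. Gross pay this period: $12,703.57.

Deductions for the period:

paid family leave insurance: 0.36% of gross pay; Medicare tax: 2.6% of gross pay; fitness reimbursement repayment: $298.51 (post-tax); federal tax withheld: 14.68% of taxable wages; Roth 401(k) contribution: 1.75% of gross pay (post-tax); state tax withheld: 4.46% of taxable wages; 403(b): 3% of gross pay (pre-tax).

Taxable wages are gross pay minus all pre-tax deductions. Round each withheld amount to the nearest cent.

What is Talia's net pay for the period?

403(b): $12,703.57 × 0.03 = $381.11
Taxable wages = $12,703.57 − $381.11 = $12,322.46
Federal tax withheld: $12,322.46 × 0.1468 = $1,808.94
State tax withheld: $12,322.46 × 0.0446 = $549.58
Medicare tax: $12,703.57 × 0.026 = $330.29
Paid family leave insurance: $12,703.57 × 0.0036 = $45.73
Fitness reimbursement repayment: $298.51
Roth 401(k) contribution: $12,703.57 × 0.0175 = $222.31
Total deductions = $381.11 + $1,808.94 + $549.58 + $330.29 + $45.73 + $298.51 + $222.31 = $3,636.47
Net pay = $12,703.57 − $3,636.47 = $9,067.10

$9,067.10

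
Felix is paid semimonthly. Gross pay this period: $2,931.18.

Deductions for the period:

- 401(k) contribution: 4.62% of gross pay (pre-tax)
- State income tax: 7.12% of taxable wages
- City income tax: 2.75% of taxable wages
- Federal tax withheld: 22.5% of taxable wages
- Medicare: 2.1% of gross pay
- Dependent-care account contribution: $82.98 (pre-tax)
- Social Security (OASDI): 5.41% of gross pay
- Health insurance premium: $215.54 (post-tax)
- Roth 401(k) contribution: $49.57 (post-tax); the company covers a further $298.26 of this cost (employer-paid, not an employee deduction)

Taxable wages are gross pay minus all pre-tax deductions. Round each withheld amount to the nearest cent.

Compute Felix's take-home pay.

401(k) contribution: $2,931.18 × 0.0462 = $135.42
Dependent-care account contribution: $82.98
Pre-tax total = $135.42 + $82.98 = $218.40
Taxable wages = $2,931.18 − $218.40 = $2,712.78
Federal tax withheld: $2,712.78 × 0.225 = $610.38
State income tax: $2,712.78 × 0.0712 = $193.15
City income tax: $2,712.78 × 0.0275 = $74.60
Medicare: $2,931.18 × 0.021 = $61.55
Social Security (OASDI): $2,931.18 × 0.0541 = $158.58
Roth 401(k) contribution: $49.57
Health insurance premium: $215.54
(Employer's $298.26 toward Roth 401(k) contribution is not withheld from the employee.)
Total deductions = $135.42 + $82.98 + $610.38 + $193.15 + $74.60 + $61.55 + $158.58 + $49.57 + $215.54 = $1,581.77
Net pay = $2,931.18 − $1,581.77 = $1,349.41

$1,349.41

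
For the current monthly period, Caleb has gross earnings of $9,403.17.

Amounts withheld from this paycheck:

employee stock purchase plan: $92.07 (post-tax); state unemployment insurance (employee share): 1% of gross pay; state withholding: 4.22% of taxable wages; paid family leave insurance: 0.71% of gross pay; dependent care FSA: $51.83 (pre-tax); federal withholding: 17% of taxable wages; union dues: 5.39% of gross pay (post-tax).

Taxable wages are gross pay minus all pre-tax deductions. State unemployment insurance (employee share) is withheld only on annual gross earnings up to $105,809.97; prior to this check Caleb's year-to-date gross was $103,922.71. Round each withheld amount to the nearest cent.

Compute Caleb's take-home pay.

$6,682.45

Dependent care FSA: $51.83
Taxable wages = $9,403.17 − $51.83 = $9,351.34
Federal withholding: $9,351.34 × 0.17 = $1,589.73
State withholding: $9,351.34 × 0.0422 = $394.63
Paid family leave insurance: $9,403.17 × 0.0071 = $66.76
State unemployment insurance (employee share): only $105,809.97 − $103,922.71 = $1,887.26 of this check is subject → $1,887.26 × 0.01 = $18.87
Union dues: $9,403.17 × 0.0539 = $506.83
Employee stock purchase plan: $92.07
Total deductions = $51.83 + $1,589.73 + $394.63 + $66.76 + $18.87 + $506.83 + $92.07 = $2,720.72
Net pay = $9,403.17 − $2,720.72 = $6,682.45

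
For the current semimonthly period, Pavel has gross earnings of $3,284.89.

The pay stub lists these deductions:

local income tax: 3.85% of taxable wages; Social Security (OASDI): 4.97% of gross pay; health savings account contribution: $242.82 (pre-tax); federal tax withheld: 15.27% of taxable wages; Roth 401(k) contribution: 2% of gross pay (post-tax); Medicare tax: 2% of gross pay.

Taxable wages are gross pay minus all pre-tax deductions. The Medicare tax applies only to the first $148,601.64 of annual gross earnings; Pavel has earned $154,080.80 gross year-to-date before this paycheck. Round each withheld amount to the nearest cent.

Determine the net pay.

$2,231.47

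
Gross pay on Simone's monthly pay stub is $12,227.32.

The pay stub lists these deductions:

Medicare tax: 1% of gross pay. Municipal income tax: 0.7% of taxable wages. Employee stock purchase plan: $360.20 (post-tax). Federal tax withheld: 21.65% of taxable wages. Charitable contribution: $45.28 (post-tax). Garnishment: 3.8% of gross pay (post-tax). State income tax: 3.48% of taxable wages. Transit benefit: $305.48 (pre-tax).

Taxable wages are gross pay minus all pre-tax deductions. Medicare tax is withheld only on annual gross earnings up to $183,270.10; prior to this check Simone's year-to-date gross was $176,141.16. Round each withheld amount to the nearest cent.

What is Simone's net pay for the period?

$7,901.02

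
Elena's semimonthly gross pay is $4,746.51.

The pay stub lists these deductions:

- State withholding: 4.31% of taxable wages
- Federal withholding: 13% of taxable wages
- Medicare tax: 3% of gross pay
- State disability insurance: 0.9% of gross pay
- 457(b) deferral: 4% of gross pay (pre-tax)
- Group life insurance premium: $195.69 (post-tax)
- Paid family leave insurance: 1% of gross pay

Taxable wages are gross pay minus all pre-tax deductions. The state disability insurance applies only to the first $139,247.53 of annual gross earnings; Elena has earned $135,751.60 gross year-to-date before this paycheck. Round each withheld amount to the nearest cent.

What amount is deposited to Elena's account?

$3,350.88

457(b) deferral: $4,746.51 × 0.04 = $189.86
Taxable wages = $4,746.51 − $189.86 = $4,556.65
Federal withholding: $4,556.65 × 0.13 = $592.36
State withholding: $4,556.65 × 0.0431 = $196.39
State disability insurance: only $139,247.53 − $135,751.60 = $3,495.93 of this check is subject → $3,495.93 × 0.009 = $31.46
Medicare tax: $4,746.51 × 0.03 = $142.40
Paid family leave insurance: $4,746.51 × 0.01 = $47.47
Group life insurance premium: $195.69
Total deductions = $189.86 + $592.36 + $196.39 + $31.46 + $142.40 + $47.47 + $195.69 = $1,395.63
Net pay = $4,746.51 − $1,395.63 = $3,350.88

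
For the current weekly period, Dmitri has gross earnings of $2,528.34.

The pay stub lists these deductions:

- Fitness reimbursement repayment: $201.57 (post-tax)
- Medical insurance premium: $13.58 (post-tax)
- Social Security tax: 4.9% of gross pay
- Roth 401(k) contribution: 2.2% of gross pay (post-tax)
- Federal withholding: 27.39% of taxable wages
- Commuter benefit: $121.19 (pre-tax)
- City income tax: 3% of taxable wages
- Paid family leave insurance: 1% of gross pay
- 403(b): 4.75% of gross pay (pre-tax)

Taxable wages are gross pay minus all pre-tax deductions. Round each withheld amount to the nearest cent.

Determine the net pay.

$1,172.08

403(b): $2,528.34 × 0.0475 = $120.10
Commuter benefit: $121.19
Pre-tax total = $120.10 + $121.19 = $241.29
Taxable wages = $2,528.34 − $241.29 = $2,287.05
Federal withholding: $2,287.05 × 0.2739 = $626.42
City income tax: $2,287.05 × 0.03 = $68.61
Paid family leave insurance: $2,528.34 × 0.01 = $25.28
Social Security tax: $2,528.34 × 0.049 = $123.89
Roth 401(k) contribution: $2,528.34 × 0.022 = $55.62
Medical insurance premium: $13.58
Fitness reimbursement repayment: $201.57
Total deductions = $120.10 + $121.19 + $626.42 + $68.61 + $25.28 + $123.89 + $55.62 + $13.58 + $201.57 = $1,356.26
Net pay = $2,528.34 − $1,356.26 = $1,172.08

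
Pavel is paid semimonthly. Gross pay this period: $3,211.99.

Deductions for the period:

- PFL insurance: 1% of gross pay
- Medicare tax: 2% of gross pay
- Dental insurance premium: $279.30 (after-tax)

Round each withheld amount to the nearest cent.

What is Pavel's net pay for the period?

PFL insurance: $3,211.99 × 0.01 = $32.12
Medicare tax: $3,211.99 × 0.02 = $64.24
Dental insurance premium: $279.30
Total deductions = $32.12 + $64.24 + $279.30 = $375.66
Net pay = $3,211.99 − $375.66 = $2,836.33

$2,836.33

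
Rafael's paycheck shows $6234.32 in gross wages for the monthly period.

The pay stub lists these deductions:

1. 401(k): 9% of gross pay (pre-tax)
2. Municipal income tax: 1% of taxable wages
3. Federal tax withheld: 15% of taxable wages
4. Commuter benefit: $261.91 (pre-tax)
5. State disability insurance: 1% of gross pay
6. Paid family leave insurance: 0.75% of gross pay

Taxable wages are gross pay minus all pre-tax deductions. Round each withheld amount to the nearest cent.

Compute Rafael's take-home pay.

401(k): $6234.32 × 0.09 = $561.09
Commuter benefit: $261.91
Pre-tax total = $561.09 + $261.91 = $823.00
Taxable wages = $6234.32 − $823.00 = $5411.32
Municipal income tax: $5411.32 × 0.01 = $54.11
Federal tax withheld: $5411.32 × 0.15 = $811.70
Paid family leave insurance: $6234.32 × 0.0075 = $46.76
State disability insurance: $6234.32 × 0.01 = $62.34
Total deductions = $561.09 + $261.91 + $54.11 + $811.70 + $46.76 + $62.34 = $1797.91
Net pay = $6234.32 − $1797.91 = $4436.41

$4436.41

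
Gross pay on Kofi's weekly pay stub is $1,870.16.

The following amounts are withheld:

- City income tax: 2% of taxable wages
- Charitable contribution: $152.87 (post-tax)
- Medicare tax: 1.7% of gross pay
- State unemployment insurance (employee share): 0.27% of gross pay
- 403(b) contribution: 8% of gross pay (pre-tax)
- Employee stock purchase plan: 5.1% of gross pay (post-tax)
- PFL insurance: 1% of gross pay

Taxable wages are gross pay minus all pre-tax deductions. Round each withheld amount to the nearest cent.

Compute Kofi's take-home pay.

$1,382.35

403(b) contribution: $1,870.16 × 0.08 = $149.61
Taxable wages = $1,870.16 − $149.61 = $1,720.55
City income tax: $1,720.55 × 0.02 = $34.41
State unemployment insurance (employee share): $1,870.16 × 0.0027 = $5.05
PFL insurance: $1,870.16 × 0.01 = $18.70
Medicare tax: $1,870.16 × 0.017 = $31.79
Employee stock purchase plan: $1,870.16 × 0.051 = $95.38
Charitable contribution: $152.87
Total deductions = $149.61 + $34.41 + $5.05 + $18.70 + $31.79 + $95.38 + $152.87 = $487.81
Net pay = $1,870.16 − $487.81 = $1,382.35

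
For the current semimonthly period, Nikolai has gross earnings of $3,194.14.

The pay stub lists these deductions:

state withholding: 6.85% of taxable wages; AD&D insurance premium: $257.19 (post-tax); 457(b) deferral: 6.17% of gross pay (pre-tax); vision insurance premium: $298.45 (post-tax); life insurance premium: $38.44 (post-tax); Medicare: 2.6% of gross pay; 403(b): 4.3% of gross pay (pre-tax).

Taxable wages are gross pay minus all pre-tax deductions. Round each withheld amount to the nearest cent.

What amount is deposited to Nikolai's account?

$1,986.69

457(b) deferral: $3,194.14 × 0.0617 = $197.08
403(b): $3,194.14 × 0.043 = $137.35
Pre-tax total = $197.08 + $137.35 = $334.43
Taxable wages = $3,194.14 − $334.43 = $2,859.71
State withholding: $2,859.71 × 0.0685 = $195.89
Medicare: $3,194.14 × 0.026 = $83.05
Life insurance premium: $38.44
AD&D insurance premium: $257.19
Vision insurance premium: $298.45
Total deductions = $197.08 + $137.35 + $195.89 + $83.05 + $38.44 + $257.19 + $298.45 = $1,207.45
Net pay = $3,194.14 − $1,207.45 = $1,986.69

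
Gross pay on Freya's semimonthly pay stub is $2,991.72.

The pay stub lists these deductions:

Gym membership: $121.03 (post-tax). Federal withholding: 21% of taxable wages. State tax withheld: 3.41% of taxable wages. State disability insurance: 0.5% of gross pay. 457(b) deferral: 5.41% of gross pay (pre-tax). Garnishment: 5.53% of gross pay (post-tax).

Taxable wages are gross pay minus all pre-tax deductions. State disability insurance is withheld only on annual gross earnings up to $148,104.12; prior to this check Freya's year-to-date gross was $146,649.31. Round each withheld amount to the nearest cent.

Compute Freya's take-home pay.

457(b) deferral: $2,991.72 × 0.0541 = $161.85
Taxable wages = $2,991.72 − $161.85 = $2,829.87
State tax withheld: $2,829.87 × 0.0341 = $96.50
Federal withholding: $2,829.87 × 0.21 = $594.27
State disability insurance: only $148,104.12 − $146,649.31 = $1,454.81 of this check is subject → $1,454.81 × 0.005 = $7.27
Gym membership: $121.03
Garnishment: $2,991.72 × 0.0553 = $165.44
Total deductions = $161.85 + $96.50 + $594.27 + $7.27 + $121.03 + $165.44 = $1,146.36
Net pay = $2,991.72 − $1,146.36 = $1,845.36

$1,845.36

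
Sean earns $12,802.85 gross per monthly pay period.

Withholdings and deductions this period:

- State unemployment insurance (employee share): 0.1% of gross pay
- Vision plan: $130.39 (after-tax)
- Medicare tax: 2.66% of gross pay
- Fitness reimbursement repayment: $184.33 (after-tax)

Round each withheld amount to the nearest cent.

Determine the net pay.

$12,134.77

State unemployment insurance (employee share): $12,802.85 × 0.001 = $12.80
Medicare tax: $12,802.85 × 0.0266 = $340.56
Fitness reimbursement repayment: $184.33
Vision plan: $130.39
Total deductions = $12.80 + $340.56 + $184.33 + $130.39 = $668.08
Net pay = $12,802.85 − $668.08 = $12,134.77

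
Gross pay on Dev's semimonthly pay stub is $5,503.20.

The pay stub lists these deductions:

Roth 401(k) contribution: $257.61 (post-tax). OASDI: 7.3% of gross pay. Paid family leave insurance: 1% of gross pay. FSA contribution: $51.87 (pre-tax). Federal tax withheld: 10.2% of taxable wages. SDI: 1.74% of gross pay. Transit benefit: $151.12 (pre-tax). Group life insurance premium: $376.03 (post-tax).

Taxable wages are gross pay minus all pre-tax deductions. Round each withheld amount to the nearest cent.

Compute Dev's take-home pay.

$3,573.43

FSA contribution: $51.87
Transit benefit: $151.12
Pre-tax total = $51.87 + $151.12 = $202.99
Taxable wages = $5,503.20 − $202.99 = $5,300.21
Federal tax withheld: $5,300.21 × 0.102 = $540.62
OASDI: $5,503.20 × 0.073 = $401.73
SDI: $5,503.20 × 0.0174 = $95.76
Paid family leave insurance: $5,503.20 × 0.01 = $55.03
Group life insurance premium: $376.03
Roth 401(k) contribution: $257.61
Total deductions = $51.87 + $151.12 + $540.62 + $401.73 + $95.76 + $55.03 + $376.03 + $257.61 = $1,929.77
Net pay = $5,503.20 − $1,929.77 = $3,573.43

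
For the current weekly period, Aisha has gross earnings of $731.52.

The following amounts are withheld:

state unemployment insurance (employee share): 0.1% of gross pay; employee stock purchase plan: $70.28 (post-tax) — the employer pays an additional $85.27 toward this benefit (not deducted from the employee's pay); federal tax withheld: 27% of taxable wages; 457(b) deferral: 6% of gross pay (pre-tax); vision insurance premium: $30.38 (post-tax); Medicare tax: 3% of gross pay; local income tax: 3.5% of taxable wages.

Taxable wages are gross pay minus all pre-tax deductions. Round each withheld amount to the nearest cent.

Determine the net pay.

$354.56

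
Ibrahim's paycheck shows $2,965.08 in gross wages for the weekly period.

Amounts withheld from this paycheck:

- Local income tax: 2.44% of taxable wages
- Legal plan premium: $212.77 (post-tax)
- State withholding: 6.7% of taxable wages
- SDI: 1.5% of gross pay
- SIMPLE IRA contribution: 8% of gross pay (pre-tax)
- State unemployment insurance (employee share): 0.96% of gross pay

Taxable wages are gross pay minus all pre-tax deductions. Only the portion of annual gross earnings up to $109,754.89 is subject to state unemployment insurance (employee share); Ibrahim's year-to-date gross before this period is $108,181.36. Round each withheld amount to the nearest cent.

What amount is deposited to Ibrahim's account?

SIMPLE IRA contribution: $2,965.08 × 0.08 = $237.21
Taxable wages = $2,965.08 − $237.21 = $2,727.87
Local income tax: $2,727.87 × 0.0244 = $66.56
State withholding: $2,727.87 × 0.067 = $182.77
SDI: $2,965.08 × 0.015 = $44.48
State unemployment insurance (employee share): only $109,754.89 − $108,181.36 = $1,573.53 of this check is subject → $1,573.53 × 0.0096 = $15.11
Legal plan premium: $212.77
Total deductions = $237.21 + $66.56 + $182.77 + $44.48 + $15.11 + $212.77 = $758.90
Net pay = $2,965.08 − $758.90 = $2,206.18

$2,206.18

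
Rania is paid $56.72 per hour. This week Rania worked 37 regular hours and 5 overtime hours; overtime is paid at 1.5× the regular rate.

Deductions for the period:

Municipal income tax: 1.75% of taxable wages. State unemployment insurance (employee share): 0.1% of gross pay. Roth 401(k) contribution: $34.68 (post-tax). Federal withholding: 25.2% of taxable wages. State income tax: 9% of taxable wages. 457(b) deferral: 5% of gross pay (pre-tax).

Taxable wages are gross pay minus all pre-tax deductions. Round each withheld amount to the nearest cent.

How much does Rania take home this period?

Regular pay: 37 × $56.72 = $2098.64
Overtime pay: 5 × $56.72 × 1.5 = $425.40
Gross pay = $2098.64 + $425.40 = $2524.04
457(b) deferral: $2524.04 × 0.05 = $126.20
Taxable wages = $2524.04 − $126.20 = $2397.84
Federal withholding: $2397.84 × 0.252 = $604.26
Municipal income tax: $2397.84 × 0.0175 = $41.96
State income tax: $2397.84 × 0.09 = $215.81
State unemployment insurance (employee share): $2524.04 × 0.001 = $2.52
Roth 401(k) contribution: $34.68
Total deductions = $126.20 + $604.26 + $41.96 + $215.81 + $2.52 + $34.68 = $1025.43
Net pay = $2524.04 − $1025.43 = $1498.61

$1498.61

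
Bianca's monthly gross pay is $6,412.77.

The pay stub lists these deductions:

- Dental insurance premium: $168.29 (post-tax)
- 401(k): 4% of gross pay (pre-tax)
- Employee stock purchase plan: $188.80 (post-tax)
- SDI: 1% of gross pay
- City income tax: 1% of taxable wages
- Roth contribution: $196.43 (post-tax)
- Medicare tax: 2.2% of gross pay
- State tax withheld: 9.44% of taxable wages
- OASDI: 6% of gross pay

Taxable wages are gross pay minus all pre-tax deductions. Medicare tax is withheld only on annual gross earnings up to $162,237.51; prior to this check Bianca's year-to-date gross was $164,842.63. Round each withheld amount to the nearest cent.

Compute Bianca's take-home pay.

$4,511.13

401(k): $6,412.77 × 0.04 = $256.51
Taxable wages = $6,412.77 − $256.51 = $6,156.26
City income tax: $6,156.26 × 0.01 = $61.56
State tax withheld: $6,156.26 × 0.0944 = $581.15
Medicare tax: annual cap $162,237.51 already reached (YTD $164,842.63), so $0.00
OASDI: $6,412.77 × 0.06 = $384.77
SDI: $6,412.77 × 0.01 = $64.13
Roth contribution: $196.43
Dental insurance premium: $168.29
Employee stock purchase plan: $188.80
Total deductions = $256.51 + $61.56 + $581.15 + $0.00 + $384.77 + $64.13 + $196.43 + $168.29 + $188.80 = $1,901.64
Net pay = $6,412.77 − $1,901.64 = $4,511.13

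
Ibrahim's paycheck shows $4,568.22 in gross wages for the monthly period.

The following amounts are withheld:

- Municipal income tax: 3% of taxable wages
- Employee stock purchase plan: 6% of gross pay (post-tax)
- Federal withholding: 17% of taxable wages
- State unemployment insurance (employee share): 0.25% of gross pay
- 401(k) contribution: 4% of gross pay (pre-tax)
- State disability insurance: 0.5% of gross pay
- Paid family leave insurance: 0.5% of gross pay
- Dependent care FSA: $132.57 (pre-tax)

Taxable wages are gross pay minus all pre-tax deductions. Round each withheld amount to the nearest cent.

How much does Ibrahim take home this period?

$3,071.14

Dependent care FSA: $132.57
401(k) contribution: $4,568.22 × 0.04 = $182.73
Pre-tax total = $132.57 + $182.73 = $315.30
Taxable wages = $4,568.22 − $315.30 = $4,252.92
Federal withholding: $4,252.92 × 0.17 = $723.00
Municipal income tax: $4,252.92 × 0.03 = $127.59
State unemployment insurance (employee share): $4,568.22 × 0.0025 = $11.42
State disability insurance: $4,568.22 × 0.005 = $22.84
Paid family leave insurance: $4,568.22 × 0.005 = $22.84
Employee stock purchase plan: $4,568.22 × 0.06 = $274.09
Total deductions = $132.57 + $182.73 + $723.00 + $127.59 + $11.42 + $22.84 + $22.84 + $274.09 = $1,497.08
Net pay = $4,568.22 − $1,497.08 = $3,071.14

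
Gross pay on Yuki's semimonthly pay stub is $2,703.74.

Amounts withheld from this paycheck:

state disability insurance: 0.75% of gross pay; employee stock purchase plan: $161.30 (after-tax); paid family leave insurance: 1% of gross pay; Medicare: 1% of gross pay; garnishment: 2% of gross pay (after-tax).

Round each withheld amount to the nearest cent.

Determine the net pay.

Medicare: $2,703.74 × 0.01 = $27.04
State disability insurance: $2,703.74 × 0.0075 = $20.28
Paid family leave insurance: $2,703.74 × 0.01 = $27.04
Garnishment: $2,703.74 × 0.02 = $54.07
Employee stock purchase plan: $161.30
Total deductions = $27.04 + $20.28 + $27.04 + $54.07 + $161.30 = $289.73
Net pay = $2,703.74 − $289.73 = $2,414.01

$2,414.01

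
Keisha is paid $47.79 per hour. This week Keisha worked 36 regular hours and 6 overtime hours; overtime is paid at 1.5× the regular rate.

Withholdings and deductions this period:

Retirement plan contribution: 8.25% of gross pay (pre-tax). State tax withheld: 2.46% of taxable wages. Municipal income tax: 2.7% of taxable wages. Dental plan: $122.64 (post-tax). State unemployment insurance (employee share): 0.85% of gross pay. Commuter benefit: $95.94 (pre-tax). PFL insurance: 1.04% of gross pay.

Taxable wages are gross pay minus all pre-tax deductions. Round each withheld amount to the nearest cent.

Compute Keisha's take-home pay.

$1,617.04

Regular pay: 36 × $47.79 = $1,720.44
Overtime pay: 6 × $47.79 × 1.5 = $430.11
Gross pay = $1,720.44 + $430.11 = $2,150.55
Commuter benefit: $95.94
Retirement plan contribution: $2,150.55 × 0.0825 = $177.42
Pre-tax total = $95.94 + $177.42 = $273.36
Taxable wages = $2,150.55 − $273.36 = $1,877.19
State tax withheld: $1,877.19 × 0.0246 = $46.18
Municipal income tax: $1,877.19 × 0.027 = $50.68
State unemployment insurance (employee share): $2,150.55 × 0.0085 = $18.28
PFL insurance: $2,150.55 × 0.0104 = $22.37
Dental plan: $122.64
Total deductions = $95.94 + $177.42 + $46.18 + $50.68 + $18.28 + $22.37 + $122.64 = $533.51
Net pay = $2,150.55 − $533.51 = $1,617.04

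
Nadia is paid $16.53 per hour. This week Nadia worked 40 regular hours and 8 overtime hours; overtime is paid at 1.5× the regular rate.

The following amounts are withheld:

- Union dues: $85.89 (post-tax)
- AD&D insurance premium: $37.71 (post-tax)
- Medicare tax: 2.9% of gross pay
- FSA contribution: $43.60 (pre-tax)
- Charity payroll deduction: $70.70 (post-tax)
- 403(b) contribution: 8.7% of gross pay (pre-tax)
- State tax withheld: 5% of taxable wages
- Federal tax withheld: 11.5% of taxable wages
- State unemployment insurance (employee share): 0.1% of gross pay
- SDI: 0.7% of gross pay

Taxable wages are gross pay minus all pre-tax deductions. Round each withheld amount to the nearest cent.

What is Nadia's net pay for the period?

Regular pay: 40 × $16.53 = $661.20
Overtime pay: 8 × $16.53 × 1.5 = $198.36
Gross pay = $661.20 + $198.36 = $859.56
FSA contribution: $43.60
403(b) contribution: $859.56 × 0.087 = $74.78
Pre-tax total = $43.60 + $74.78 = $118.38
Taxable wages = $859.56 − $118.38 = $741.18
State tax withheld: $741.18 × 0.05 = $37.06
Federal tax withheld: $741.18 × 0.115 = $85.24
SDI: $859.56 × 0.007 = $6.02
Medicare tax: $859.56 × 0.029 = $24.93
State unemployment insurance (employee share): $859.56 × 0.001 = $0.86
AD&D insurance premium: $37.71
Union dues: $85.89
Charity payroll deduction: $70.70
Total deductions = $43.60 + $74.78 + $37.06 + $85.24 + $6.02 + $24.93 + $0.86 + $37.71 + $85.89 + $70.70 = $466.79
Net pay = $859.56 − $466.79 = $392.77

$392.77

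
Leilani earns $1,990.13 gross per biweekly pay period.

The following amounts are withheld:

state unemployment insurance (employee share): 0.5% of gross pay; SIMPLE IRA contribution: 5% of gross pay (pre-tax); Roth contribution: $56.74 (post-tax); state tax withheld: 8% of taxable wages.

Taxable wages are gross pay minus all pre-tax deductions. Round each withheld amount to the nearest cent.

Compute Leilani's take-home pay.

SIMPLE IRA contribution: $1,990.13 × 0.05 = $99.51
Taxable wages = $1,990.13 − $99.51 = $1,890.62
State tax withheld: $1,890.62 × 0.08 = $151.25
State unemployment insurance (employee share): $1,990.13 × 0.005 = $9.95
Roth contribution: $56.74
Total deductions = $99.51 + $151.25 + $9.95 + $56.74 = $317.45
Net pay = $1,990.13 − $317.45 = $1,672.68

$1,672.68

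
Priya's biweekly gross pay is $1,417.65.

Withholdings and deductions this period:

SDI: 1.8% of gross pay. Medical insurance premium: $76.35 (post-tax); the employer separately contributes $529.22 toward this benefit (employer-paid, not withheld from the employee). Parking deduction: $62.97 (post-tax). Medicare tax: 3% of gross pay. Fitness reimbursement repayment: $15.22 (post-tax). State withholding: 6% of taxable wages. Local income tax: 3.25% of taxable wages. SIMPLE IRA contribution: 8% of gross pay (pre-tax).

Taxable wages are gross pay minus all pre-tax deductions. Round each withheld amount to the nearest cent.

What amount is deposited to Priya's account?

SIMPLE IRA contribution: $1,417.65 × 0.08 = $113.41
Taxable wages = $1,417.65 − $113.41 = $1,304.24
State withholding: $1,304.24 × 0.06 = $78.25
Local income tax: $1,304.24 × 0.0325 = $42.39
SDI: $1,417.65 × 0.018 = $25.52
Medicare tax: $1,417.65 × 0.03 = $42.53
Parking deduction: $62.97
Fitness reimbursement repayment: $15.22
Medical insurance premium: $76.35
(Employer's $529.22 toward medical insurance premium is not withheld from the employee.)
Total deductions = $113.41 + $78.25 + $42.39 + $25.52 + $42.53 + $62.97 + $15.22 + $76.35 = $456.64
Net pay = $1,417.65 − $456.64 = $961.01

$961.01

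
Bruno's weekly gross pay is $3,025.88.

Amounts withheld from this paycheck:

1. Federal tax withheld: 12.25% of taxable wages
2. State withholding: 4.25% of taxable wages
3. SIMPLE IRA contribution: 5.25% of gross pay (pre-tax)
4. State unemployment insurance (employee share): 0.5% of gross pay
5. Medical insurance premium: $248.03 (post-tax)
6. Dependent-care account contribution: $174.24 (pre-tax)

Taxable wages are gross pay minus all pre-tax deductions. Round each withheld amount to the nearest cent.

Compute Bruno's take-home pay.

$1,985.31

Dependent-care account contribution: $174.24
SIMPLE IRA contribution: $3,025.88 × 0.0525 = $158.86
Pre-tax total = $174.24 + $158.86 = $333.10
Taxable wages = $3,025.88 − $333.10 = $2,692.78
Federal tax withheld: $2,692.78 × 0.1225 = $329.87
State withholding: $2,692.78 × 0.0425 = $114.44
State unemployment insurance (employee share): $3,025.88 × 0.005 = $15.13
Medical insurance premium: $248.03
Total deductions = $174.24 + $158.86 + $329.87 + $114.44 + $15.13 + $248.03 = $1,040.57
Net pay = $3,025.88 − $1,040.57 = $1,985.31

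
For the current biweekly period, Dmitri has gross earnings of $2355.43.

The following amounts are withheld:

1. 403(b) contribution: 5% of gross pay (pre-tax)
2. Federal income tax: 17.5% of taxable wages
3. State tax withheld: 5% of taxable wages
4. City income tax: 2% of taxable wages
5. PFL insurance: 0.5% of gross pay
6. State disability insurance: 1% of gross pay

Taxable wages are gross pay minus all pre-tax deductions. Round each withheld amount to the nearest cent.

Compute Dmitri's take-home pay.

$1654.11

403(b) contribution: $2355.43 × 0.05 = $117.77
Taxable wages = $2355.43 − $117.77 = $2237.66
State tax withheld: $2237.66 × 0.05 = $111.88
Federal income tax: $2237.66 × 0.175 = $391.59
City income tax: $2237.66 × 0.02 = $44.75
PFL insurance: $2355.43 × 0.005 = $11.78
State disability insurance: $2355.43 × 0.01 = $23.55
Total deductions = $117.77 + $111.88 + $391.59 + $44.75 + $11.78 + $23.55 = $701.32
Net pay = $2355.43 − $701.32 = $1654.11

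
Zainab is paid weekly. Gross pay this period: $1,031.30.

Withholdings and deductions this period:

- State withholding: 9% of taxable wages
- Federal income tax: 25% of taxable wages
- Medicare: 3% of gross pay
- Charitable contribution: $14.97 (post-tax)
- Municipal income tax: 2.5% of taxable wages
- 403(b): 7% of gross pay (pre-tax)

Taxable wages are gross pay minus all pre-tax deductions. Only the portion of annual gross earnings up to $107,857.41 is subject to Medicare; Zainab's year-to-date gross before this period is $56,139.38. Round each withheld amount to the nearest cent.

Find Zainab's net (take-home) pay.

$563.12

403(b): $1,031.30 × 0.07 = $72.19
Taxable wages = $1,031.30 − $72.19 = $959.11
Municipal income tax: $959.11 × 0.025 = $23.98
Federal income tax: $959.11 × 0.25 = $239.78
State withholding: $959.11 × 0.09 = $86.32
Medicare: cap not yet reached, full $1,031.30 is subject → $1,031.30 × 0.03 = $30.94
Charitable contribution: $14.97
Total deductions = $72.19 + $23.98 + $239.78 + $86.32 + $30.94 + $14.97 = $468.18
Net pay = $1,031.30 − $468.18 = $563.12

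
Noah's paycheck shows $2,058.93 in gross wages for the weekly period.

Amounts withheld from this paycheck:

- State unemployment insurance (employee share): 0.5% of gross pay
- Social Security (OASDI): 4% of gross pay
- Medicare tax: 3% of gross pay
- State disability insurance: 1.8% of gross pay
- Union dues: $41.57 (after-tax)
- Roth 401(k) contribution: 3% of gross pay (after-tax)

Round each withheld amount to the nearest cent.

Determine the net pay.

State unemployment insurance (employee share): $2,058.93 × 0.005 = $10.29
State disability insurance: $2,058.93 × 0.018 = $37.06
Medicare tax: $2,058.93 × 0.03 = $61.77
Social Security (OASDI): $2,058.93 × 0.04 = $82.36
Roth 401(k) contribution: $2,058.93 × 0.03 = $61.77
Union dues: $41.57
Total deductions = $10.29 + $37.06 + $61.77 + $82.36 + $61.77 + $41.57 = $294.82
Net pay = $2,058.93 − $294.82 = $1,764.11

$1,764.11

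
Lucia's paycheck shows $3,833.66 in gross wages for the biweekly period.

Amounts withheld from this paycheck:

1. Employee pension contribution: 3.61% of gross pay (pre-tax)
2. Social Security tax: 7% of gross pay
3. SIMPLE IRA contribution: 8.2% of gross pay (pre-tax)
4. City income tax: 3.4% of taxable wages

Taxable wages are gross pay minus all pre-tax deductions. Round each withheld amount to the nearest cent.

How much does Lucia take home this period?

$2,997.59

SIMPLE IRA contribution: $3,833.66 × 0.082 = $314.36
Employee pension contribution: $3,833.66 × 0.0361 = $138.40
Pre-tax total = $314.36 + $138.40 = $452.76
Taxable wages = $3,833.66 − $452.76 = $3,380.90
City income tax: $3,380.90 × 0.034 = $114.95
Social Security tax: $3,833.66 × 0.07 = $268.36
Total deductions = $314.36 + $138.40 + $114.95 + $268.36 = $836.07
Net pay = $3,833.66 − $836.07 = $2,997.59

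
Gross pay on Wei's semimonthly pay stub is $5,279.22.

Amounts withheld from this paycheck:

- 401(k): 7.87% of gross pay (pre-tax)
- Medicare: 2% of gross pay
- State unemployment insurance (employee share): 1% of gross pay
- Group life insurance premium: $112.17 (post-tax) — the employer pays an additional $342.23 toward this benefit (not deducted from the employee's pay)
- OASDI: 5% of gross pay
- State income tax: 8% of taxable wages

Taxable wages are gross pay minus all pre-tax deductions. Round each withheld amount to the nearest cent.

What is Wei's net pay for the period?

$3,940.15

401(k): $5,279.22 × 0.0787 = $415.47
Taxable wages = $5,279.22 − $415.47 = $4,863.75
State income tax: $4,863.75 × 0.08 = $389.10
State unemployment insurance (employee share): $5,279.22 × 0.01 = $52.79
OASDI: $5,279.22 × 0.05 = $263.96
Medicare: $5,279.22 × 0.02 = $105.58
Group life insurance premium: $112.17
(Employer's $342.23 toward group life insurance premium is not withheld from the employee.)
Total deductions = $415.47 + $389.10 + $52.79 + $263.96 + $105.58 + $112.17 = $1,339.07
Net pay = $5,279.22 − $1,339.07 = $3,940.15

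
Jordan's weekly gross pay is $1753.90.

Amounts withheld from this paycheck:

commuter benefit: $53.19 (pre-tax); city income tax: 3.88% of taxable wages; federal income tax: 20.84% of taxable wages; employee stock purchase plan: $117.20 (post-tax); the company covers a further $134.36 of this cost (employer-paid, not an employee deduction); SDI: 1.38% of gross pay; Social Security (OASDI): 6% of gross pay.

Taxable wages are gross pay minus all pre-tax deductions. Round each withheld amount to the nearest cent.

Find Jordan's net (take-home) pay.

$1033.66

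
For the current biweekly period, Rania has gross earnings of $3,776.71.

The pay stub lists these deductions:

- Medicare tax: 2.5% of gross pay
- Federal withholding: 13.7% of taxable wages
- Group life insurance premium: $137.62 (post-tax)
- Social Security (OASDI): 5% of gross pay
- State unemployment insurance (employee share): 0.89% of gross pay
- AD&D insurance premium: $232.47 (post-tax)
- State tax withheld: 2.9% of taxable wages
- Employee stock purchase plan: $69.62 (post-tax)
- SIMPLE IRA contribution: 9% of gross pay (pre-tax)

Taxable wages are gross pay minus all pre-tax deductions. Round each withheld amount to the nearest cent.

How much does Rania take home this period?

$2,109.72

SIMPLE IRA contribution: $3,776.71 × 0.09 = $339.90
Taxable wages = $3,776.71 − $339.90 = $3,436.81
State tax withheld: $3,436.81 × 0.029 = $99.67
Federal withholding: $3,436.81 × 0.137 = $470.84
Social Security (OASDI): $3,776.71 × 0.05 = $188.84
State unemployment insurance (employee share): $3,776.71 × 0.0089 = $33.61
Medicare tax: $3,776.71 × 0.025 = $94.42
AD&D insurance premium: $232.47
Employee stock purchase plan: $69.62
Group life insurance premium: $137.62
Total deductions = $339.90 + $99.67 + $470.84 + $188.84 + $33.61 + $94.42 + $232.47 + $69.62 + $137.62 = $1,666.99
Net pay = $3,776.71 − $1,666.99 = $2,109.72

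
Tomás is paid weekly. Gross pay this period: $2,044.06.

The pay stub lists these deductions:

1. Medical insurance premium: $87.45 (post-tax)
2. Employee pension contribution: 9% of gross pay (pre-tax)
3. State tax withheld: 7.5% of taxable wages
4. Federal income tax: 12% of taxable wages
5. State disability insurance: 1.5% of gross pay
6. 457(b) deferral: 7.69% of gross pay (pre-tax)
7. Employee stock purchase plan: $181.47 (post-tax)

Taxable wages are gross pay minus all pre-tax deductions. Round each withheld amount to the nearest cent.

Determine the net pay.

$1,071.25

457(b) deferral: $2,044.06 × 0.0769 = $157.19
Employee pension contribution: $2,044.06 × 0.09 = $183.97
Pre-tax total = $157.19 + $183.97 = $341.16
Taxable wages = $2,044.06 − $341.16 = $1,702.90
State tax withheld: $1,702.90 × 0.075 = $127.72
Federal income tax: $1,702.90 × 0.12 = $204.35
State disability insurance: $2,044.06 × 0.015 = $30.66
Employee stock purchase plan: $181.47
Medical insurance premium: $87.45
Total deductions = $157.19 + $183.97 + $127.72 + $204.35 + $30.66 + $181.47 + $87.45 = $972.81
Net pay = $2,044.06 − $972.81 = $1,071.25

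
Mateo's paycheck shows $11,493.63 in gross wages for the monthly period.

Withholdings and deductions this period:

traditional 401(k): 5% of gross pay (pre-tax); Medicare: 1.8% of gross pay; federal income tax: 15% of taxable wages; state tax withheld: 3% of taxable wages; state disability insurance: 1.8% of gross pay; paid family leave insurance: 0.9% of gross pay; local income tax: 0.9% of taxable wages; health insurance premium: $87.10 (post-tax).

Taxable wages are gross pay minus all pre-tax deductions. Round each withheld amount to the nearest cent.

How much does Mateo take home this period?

Traditional 401(k): $11,493.63 × 0.05 = $574.68
Taxable wages = $11,493.63 − $574.68 = $10,918.95
State tax withheld: $10,918.95 × 0.03 = $327.57
Local income tax: $10,918.95 × 0.009 = $98.27
Federal income tax: $10,918.95 × 0.15 = $1,637.84
Medicare: $11,493.63 × 0.018 = $206.89
State disability insurance: $11,493.63 × 0.018 = $206.89
Paid family leave insurance: $11,493.63 × 0.009 = $103.44
Health insurance premium: $87.10
Total deductions = $574.68 + $327.57 + $98.27 + $1,637.84 + $206.89 + $206.89 + $103.44 + $87.10 = $3,242.68
Net pay = $11,493.63 − $3,242.68 = $8,250.95

$8,250.95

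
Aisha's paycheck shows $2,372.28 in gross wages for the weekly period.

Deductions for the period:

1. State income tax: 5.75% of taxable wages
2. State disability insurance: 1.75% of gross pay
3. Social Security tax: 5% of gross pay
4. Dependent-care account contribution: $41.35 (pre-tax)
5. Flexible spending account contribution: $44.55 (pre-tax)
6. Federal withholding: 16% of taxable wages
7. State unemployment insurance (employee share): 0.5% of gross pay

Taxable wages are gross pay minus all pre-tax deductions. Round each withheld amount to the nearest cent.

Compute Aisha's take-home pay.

Dependent-care account contribution: $41.35
Flexible spending account contribution: $44.55
Pre-tax total = $41.35 + $44.55 = $85.90
Taxable wages = $2,372.28 − $85.90 = $2,286.38
Federal withholding: $2,286.38 × 0.16 = $365.82
State income tax: $2,286.38 × 0.0575 = $131.47
State unemployment insurance (employee share): $2,372.28 × 0.005 = $11.86
Social Security tax: $2,372.28 × 0.05 = $118.61
State disability insurance: $2,372.28 × 0.0175 = $41.51
Total deductions = $41.35 + $44.55 + $365.82 + $131.47 + $11.86 + $118.61 + $41.51 = $755.17
Net pay = $2,372.28 − $755.17 = $1,617.11

$1,617.11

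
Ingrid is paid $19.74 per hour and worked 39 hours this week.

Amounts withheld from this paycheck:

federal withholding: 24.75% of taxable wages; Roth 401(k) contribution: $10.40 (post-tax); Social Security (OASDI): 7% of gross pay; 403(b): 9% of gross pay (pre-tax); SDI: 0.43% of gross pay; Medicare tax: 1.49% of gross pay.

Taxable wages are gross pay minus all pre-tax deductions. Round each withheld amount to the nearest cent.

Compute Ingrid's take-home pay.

$448.11

Gross pay: 39 × $19.74 = $769.86
403(b): $769.86 × 0.09 = $69.29
Taxable wages = $769.86 − $69.29 = $700.57
Federal withholding: $700.57 × 0.2475 = $173.39
Medicare tax: $769.86 × 0.0149 = $11.47
SDI: $769.86 × 0.0043 = $3.31
Social Security (OASDI): $769.86 × 0.07 = $53.89
Roth 401(k) contribution: $10.40
Total deductions = $69.29 + $173.39 + $11.47 + $3.31 + $53.89 + $10.40 = $321.75
Net pay = $769.86 − $321.75 = $448.11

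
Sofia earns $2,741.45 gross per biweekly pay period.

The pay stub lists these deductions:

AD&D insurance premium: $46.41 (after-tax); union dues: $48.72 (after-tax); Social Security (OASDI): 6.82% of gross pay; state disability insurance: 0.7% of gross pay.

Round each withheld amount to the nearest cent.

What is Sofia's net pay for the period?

$2,440.16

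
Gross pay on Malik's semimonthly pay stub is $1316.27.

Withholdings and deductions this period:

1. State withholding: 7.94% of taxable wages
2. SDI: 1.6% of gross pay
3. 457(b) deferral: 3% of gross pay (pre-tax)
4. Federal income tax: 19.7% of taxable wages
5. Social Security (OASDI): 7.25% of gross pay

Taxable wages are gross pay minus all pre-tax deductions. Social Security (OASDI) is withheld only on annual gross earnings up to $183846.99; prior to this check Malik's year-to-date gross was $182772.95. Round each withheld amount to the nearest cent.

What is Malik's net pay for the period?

$824.94

457(b) deferral: $1316.27 × 0.03 = $39.49
Taxable wages = $1316.27 − $39.49 = $1276.78
Federal income tax: $1276.78 × 0.197 = $251.53
State withholding: $1276.78 × 0.0794 = $101.38
SDI: $1316.27 × 0.016 = $21.06
Social Security (OASDI): only $183846.99 − $182772.95 = $1074.04 of this check is subject → $1074.04 × 0.0725 = $77.87
Total deductions = $39.49 + $251.53 + $101.38 + $21.06 + $77.87 = $491.33
Net pay = $1316.27 − $491.33 = $824.94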